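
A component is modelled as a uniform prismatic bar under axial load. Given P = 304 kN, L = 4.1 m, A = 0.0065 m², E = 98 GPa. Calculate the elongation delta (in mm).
Model: a uniform prismatic bar under axial load, so delta = (P·L) / (A·E).
Convert to SI units:
  P = 304 kN = 304000 N
  E = 98 GPa = 9.8 × 10¹⁰ Pa
Substitute:
  delta = (304000 × 4.1) / (0.0065 × (9.8 × 10¹⁰))
  delta = 0.001957 m
Convert: delta = 0.001957 m = 1.957 mm
Final answer: delta = 1.957 mm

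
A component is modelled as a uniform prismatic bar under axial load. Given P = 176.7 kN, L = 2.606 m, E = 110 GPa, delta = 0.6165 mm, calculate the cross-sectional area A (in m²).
Model: a uniform prismatic bar under axial load, so delta = (P·L) / (A·E).
Solve for A: A = (P·L) / (delta·E).
Convert to SI units:
  P = 176.7 kN = 176700 N
  E = 110 GPa = 1.1 × 10¹¹ Pa
  delta = 0.6165 mm = 0.0006165 m
Substitute:
  A = (176700 × 2.606) / (0.0006165 × (1.1 × 10¹¹))
  A = 0.00679 m²
Final answer: A = 0.00679 m²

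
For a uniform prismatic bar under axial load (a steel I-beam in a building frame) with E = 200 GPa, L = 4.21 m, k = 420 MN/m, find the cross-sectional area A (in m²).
Model: a uniform prismatic bar under axial load, so k = (A·E) / L.
Solve for A: A = (k·L) / E.
Convert to SI units:
  E = 200 GPa = 2 × 10¹¹ Pa
  k = 420 MN/m = 4.2 × 10⁸ N/m
Substitute:
  A = ((4.2 × 10⁸) × 4.21) / (2 × 10¹¹)
  A = 0.008841 m²
Final answer: A = 0.008841 m²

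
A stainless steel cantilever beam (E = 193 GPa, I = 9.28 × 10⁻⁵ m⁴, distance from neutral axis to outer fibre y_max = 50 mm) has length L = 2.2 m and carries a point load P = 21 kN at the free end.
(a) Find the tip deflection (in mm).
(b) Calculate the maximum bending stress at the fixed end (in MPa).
(a) Tip deflection of a cantilever with an end point load: δ = P·L^3 / (3·E·I). Convert P = 21 kN = 21000 N, E = 193 GPa = 1.93 × 10¹¹ Pa.
  δ = (21000 × 2.2^3) / (3 × (1.93 × 10¹¹) × (9.28 × 10⁻⁵)) = 0.004162 m = 4.162 mm
(b) Maximum bending moment at the fixed end: M = P·L = 21000 × 2.2 = 46200 N·m. Convert y_max = 50 mm = 0.05 m.
  σ = M·y_max / I = (46200 × 0.05) / (9.28 × 10⁻⁵) = 2.489 × 10⁷ Pa = 24.89 MPa
Final answer: (a) δ = 4.162 mm, (b) σ = 24.89 MPa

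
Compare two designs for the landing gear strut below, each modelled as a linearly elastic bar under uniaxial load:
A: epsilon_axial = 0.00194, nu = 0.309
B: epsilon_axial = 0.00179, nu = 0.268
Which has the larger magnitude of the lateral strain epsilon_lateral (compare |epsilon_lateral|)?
Model: a linearly elastic bar under uniaxial load, so epsilon_lateral = -nu·epsilon_axial (SI units).
  A: epsilon_lateral = -(0.309 × 0.00194) = -0.0005995
  B: epsilon_lateral = -(0.268 × 0.00179) = -0.0004797
|epsilon_lateral|: A = 0.0005995, B = 0.0004797, so A is larger in magnitude.
Final answer: A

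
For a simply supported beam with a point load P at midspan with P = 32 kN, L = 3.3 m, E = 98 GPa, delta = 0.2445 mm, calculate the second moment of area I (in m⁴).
Model: a simply supported beam with a point load P at midspan, so delta = (P·L^3) / (48·E·I).
Solve for I: I = (P·L^3) / (48·delta·E).
Convert to SI units:
  P = 32 kN = 32000 N
  E = 98 GPa = 9.8 × 10¹⁰ Pa
  delta = 0.2445 mm = 0.0002445 m
Substitute:
  I = (32000 × 3.3^3) / (48 × 0.0002445 × (9.8 × 10¹⁰))
  I = 0.0009999 m⁴
Final answer: I = 0.0009999 m⁴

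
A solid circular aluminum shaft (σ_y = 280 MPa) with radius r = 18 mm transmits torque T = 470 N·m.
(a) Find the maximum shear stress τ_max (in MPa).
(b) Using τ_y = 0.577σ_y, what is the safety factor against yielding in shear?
(a) For a solid circular shaft, τ_max = T·r/J with J = π·r^4/2, i.e. τ_max = 2·T / (π·r^3). Convert r = 18 mm = 0.018 m.
  τ_max = (2 × 470) / (π × 0.018^3) = 5.131 × 10⁷ Pa = 51.31 MPa
(b) τ_y = 0.577 × 280 = 161.56 MPa
  SF = τ_y/τ_max = 161.56 / 51.31 = 3.149
Final answer: (a) τ_max = 51.31 MPa, (b) SF = 3.149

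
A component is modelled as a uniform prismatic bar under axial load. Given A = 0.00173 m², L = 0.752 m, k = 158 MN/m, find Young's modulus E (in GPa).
Model: a uniform prismatic bar under axial load, so k = (A·E) / L.
Solve for E: E = (k·L) / A.
Convert to SI units:
  k = 158 MN/m = 1.58 × 10⁸ N/m
Substitute:
  E = ((1.58 × 10⁸) × 0.752) / 0.00173
  E = 6.868 × 10¹⁰ Pa
Convert: E = 6.868 × 10¹⁰ Pa = 68.68 GPa
Final answer: E = 68.68 GPa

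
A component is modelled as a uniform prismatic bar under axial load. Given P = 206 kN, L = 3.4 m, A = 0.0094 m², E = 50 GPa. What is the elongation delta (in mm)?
Model: a uniform prismatic bar under axial load, so delta = (P·L) / (A·E).
Convert to SI units:
  P = 206 kN = 206000 N
  E = 50 GPa = 5 × 10¹⁰ Pa
Substitute:
  delta = (206000 × 3.4) / (0.0094 × (5 × 10¹⁰))
  delta = 0.00149 m
Convert: delta = 0.00149 m = 1.49 mm
Final answer: delta = 1.49 mm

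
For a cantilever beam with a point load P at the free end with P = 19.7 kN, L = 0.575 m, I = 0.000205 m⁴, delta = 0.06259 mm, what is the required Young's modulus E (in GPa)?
Model: a cantilever beam with a point load P at the free end, so delta = (P·L^3) / (3·E·I).
Solve for E: E = (P·L^3) / (3·delta·I).
Convert to SI units:
  P = 19.7 kN = 19700 N
  delta = 0.06259 mm = 6.259 × 10⁻⁵ m
Substitute:
  E = (19700 × 0.575^3) / (3 × (6.259 × 10⁻⁵) × 0.000205)
  E = 9.729 × 10¹⁰ Pa
Convert: E = 9.729 × 10¹⁰ Pa = 97.29 GPa
Final answer: E = 97.29 GPa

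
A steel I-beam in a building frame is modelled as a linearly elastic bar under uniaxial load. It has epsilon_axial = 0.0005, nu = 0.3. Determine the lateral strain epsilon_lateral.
Model: a linearly elastic bar under uniaxial load, so epsilon_lateral = -nu·epsilon_axial.
Substitute:
  epsilon_lateral = -(0.3 × 0.0005)
  epsilon_lateral = -0.00015
Final answer: epsilon_lateral = -0.00015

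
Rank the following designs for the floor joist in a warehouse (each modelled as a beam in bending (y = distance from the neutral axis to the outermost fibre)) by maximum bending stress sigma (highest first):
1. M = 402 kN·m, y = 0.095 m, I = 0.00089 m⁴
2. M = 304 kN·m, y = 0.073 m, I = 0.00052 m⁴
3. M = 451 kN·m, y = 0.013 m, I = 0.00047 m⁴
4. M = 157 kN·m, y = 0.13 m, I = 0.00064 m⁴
Model: a beam in bending (y = distance from the neutral axis to the outermost fibre), so sigma = (M·y) / I (SI units).
  Case 1: sigma = (402000 × 0.095) / 0.00089 = 4.291 × 10⁷ Pa = 42.91 MPa
  Case 2: sigma = (304000 × 0.073) / 0.00052 = 4.268 × 10⁷ Pa = 42.68 MPa
  Case 3: sigma = (451000 × 0.013) / 0.00047 = 1.247 × 10⁷ Pa = 12.47 MPa
  Case 4: sigma = (157000 × 0.13) / 0.00064 = 3.189 × 10⁷ Pa = 31.89 MPa
Ordering: 42.91 MPa (case 1) > 42.68 MPa (case 2) > 31.89 MPa (case 4) > 12.47 MPa (case 3)
Final answer: 1, 2, 4, 3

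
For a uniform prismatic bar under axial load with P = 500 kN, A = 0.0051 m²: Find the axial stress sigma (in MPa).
Model: a uniform prismatic bar under axial load, so sigma = P / A.
Convert to SI units:
  P = 500 kN = 500000 N
Substitute:
  sigma = 500000 / 0.0051
  sigma = 9.804 × 10⁷ Pa
Convert: sigma = 9.804 × 10⁷ Pa = 98.04 MPa
Final answer: sigma = 98.04 MPa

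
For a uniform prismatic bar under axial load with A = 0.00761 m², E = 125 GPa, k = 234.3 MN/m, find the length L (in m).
Model: a uniform prismatic bar under axial load, so k = (A·E) / L.
Solve for L: L = (A·E) / k.
Convert to SI units:
  E = 125 GPa = 1.25 × 10¹¹ Pa
  k = 234.3 MN/m = 2.343 × 10⁸ N/m
Substitute:
  L = (0.00761 × (1.25 × 10¹¹)) / (2.343 × 10⁸)
  L = 4.06 m
Final answer: L = 4.06 m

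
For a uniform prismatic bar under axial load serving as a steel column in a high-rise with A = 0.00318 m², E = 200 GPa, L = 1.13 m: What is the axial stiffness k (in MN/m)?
Model: a uniform prismatic bar under axial load, so k = (A·E) / L.
Convert to SI units:
  E = 200 GPa = 2 × 10¹¹ Pa
Substitute:
  k = (0.00318 × (2 × 10¹¹)) / 1.13
  k = 5.628 × 10⁸ N/m
Convert: k = 5.628 × 10⁸ N/m = 562.8 MN/m
Final answer: k = 562.8 MN/m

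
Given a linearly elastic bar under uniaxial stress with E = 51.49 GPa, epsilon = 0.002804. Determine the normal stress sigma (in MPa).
Model: a linearly elastic bar under uniaxial stress, so sigma = E·epsilon.
Convert to SI units:
  E = 51.49 GPa = 5.149 × 10¹⁰ Pa
Substitute:
  sigma = (5.149 × 10¹⁰) × 0.002804
  sigma = 1.444 × 10⁸ Pa
Convert: sigma = 1.444 × 10⁸ Pa = 144.4 MPa
Final answer: sigma = 144.4 MPa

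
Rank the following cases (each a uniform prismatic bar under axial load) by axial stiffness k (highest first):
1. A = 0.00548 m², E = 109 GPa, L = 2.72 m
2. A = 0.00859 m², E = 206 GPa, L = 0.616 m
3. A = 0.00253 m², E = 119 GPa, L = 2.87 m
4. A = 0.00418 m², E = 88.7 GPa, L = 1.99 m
Model: a uniform prismatic bar under axial load, so k = (A·E) / L (SI units).
  Case 1: k = (0.00548 × (1.09 × 10¹¹)) / 2.72 = 2.196 × 10⁸ N/m = 219.6 MN/m
  Case 2: k = (0.00859 × (2.06 × 10¹¹)) / 0.616 = 2.873 × 10⁹ N/m = 2873 MN/m
  Case 3: k = (0.00253 × (1.19 × 10¹¹)) / 2.87 = 1.049 × 10⁸ N/m = 104.9 MN/m
  Case 4: k = (0.00418 × (8.87 × 10¹⁰)) / 1.99 = 1.863 × 10⁸ N/m = 186.3 MN/m
Ordering: 2873 MN/m (case 2) > 219.6 MN/m (case 1) > 186.3 MN/m (case 4) > 104.9 MN/m (case 3)
Final answer: 2, 1, 4, 3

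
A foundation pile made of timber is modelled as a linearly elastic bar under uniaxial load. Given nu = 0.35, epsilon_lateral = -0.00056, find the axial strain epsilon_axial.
Model: a linearly elastic bar under uniaxial load, so epsilon_lateral = -nu·epsilon_axial.
Solve for epsilon_axial: epsilon_axial = -epsilon_lateral / nu.
Substitute:
  epsilon_axial = -(-0.00056) / 0.35
  epsilon_axial = 0.0016
Final answer: epsilon_axial = 0.0016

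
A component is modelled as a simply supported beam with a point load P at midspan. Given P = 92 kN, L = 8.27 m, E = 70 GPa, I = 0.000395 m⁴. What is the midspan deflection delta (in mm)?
Model: a simply supported beam with a point load P at midspan, so delta = (P·L^3) / (48·E·I).
Convert to SI units:
  P = 92 kN = 92000 N
  E = 70 GPa = 7 × 10¹⁰ Pa
Substitute:
  delta = (92000 × 8.27^3) / (48 × (7 × 10¹⁰) × 0.000395)
  delta = 0.03921 m
Convert: delta = 0.03921 m = 39.21 mm
Final answer: delta = 39.21 mm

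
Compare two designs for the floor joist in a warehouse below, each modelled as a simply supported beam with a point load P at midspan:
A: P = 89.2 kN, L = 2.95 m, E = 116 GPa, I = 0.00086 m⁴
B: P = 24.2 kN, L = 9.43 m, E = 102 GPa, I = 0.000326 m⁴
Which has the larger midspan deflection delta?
Model: a simply supported beam with a point load P at midspan, so delta = (P·L^3) / (48·E·I) (SI units).
  A: delta = (89200 × 2.95^3) / (48 × (1.16 × 10¹¹) × 0.00086) = 0.0004782 m = 0.4782 mm
  B: delta = (24200 × 9.43^3) / (48 × (1.02 × 10¹¹) × 0.000326) = 0.01271 m = 12.71 mm
12.71 mm > 0.4782 mm, so B is larger.
Final answer: B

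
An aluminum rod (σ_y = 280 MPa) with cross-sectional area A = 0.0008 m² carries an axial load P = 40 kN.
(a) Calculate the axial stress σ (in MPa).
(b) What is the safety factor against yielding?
(a) Axial stress σ = P/A. Convert P = 40 kN = 40000 N.
  σ = 40000 / 0.0008 = 5 × 10⁷ Pa = 50 MPa
(b) Safety factor SF = σ_y/σ = 280 / 50 = 5.6
Final answer: (a) σ = 50 MPa, (b) SF = 5.6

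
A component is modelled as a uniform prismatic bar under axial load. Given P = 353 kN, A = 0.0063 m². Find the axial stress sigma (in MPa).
Model: a uniform prismatic bar under axial load, so sigma = P / A.
Convert to SI units:
  P = 353 kN = 353000 N
Substitute:
  sigma = 353000 / 0.0063
  sigma = 5.603 × 10⁷ Pa
Convert: sigma = 5.603 × 10⁷ Pa = 56.03 MPa
Final answer: sigma = 56.03 MPa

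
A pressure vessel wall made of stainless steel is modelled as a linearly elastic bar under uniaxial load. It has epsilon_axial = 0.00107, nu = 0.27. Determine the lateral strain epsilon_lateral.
Model: a linearly elastic bar under uniaxial load, so epsilon_lateral = -nu·epsilon_axial.
Substitute:
  epsilon_lateral = -(0.27 × 0.00107)
  epsilon_lateral = -0.0002889
Final answer: epsilon_lateral = -0.0002889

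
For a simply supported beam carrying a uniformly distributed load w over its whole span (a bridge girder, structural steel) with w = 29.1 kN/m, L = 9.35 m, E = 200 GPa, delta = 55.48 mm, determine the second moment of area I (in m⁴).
Model: a simply supported beam carrying a uniformly distributed load w over its whole span, so delta = (5·w·L^4) / (384·E·I).
Solve for I: I = (5·w·L^4) / (384·delta·E).
Convert to SI units:
  w = 29.1 kN/m = 29100 N/m
  E = 200 GPa = 2 × 10¹¹ Pa
  delta = 55.48 mm = 0.05548 m
Substitute:
  I = (5 × 29100 × 9.35^4) / (384 × 0.05548 × (2 × 10¹¹))
  I = 0.000261 m⁴
Final answer: I = 0.000261 m⁴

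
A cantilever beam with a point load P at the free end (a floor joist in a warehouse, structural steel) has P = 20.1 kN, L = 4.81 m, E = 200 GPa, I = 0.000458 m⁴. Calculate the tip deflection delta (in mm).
Model: a cantilever beam with a point load P at the free end, so delta = (P·L^3) / (3·E·I).
Convert to SI units:
  P = 20.1 kN = 20100 N
  E = 200 GPa = 2 × 10¹¹ Pa
Substitute:
  delta = (20100 × 4.81^3) / (3 × (2 × 10¹¹) × 0.000458)
  delta = 0.00814 m
Convert: delta = 0.00814 m = 8.14 mm
Final answer: delta = 8.14 mm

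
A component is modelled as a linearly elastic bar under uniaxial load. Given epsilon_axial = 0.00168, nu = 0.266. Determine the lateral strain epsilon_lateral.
Model: a linearly elastic bar under uniaxial load, so epsilon_lateral = -nu·epsilon_axial.
Substitute:
  epsilon_lateral = -(0.266 × 0.00168)
  epsilon_lateral = -0.0004469
Final answer: epsilon_lateral = -0.0004469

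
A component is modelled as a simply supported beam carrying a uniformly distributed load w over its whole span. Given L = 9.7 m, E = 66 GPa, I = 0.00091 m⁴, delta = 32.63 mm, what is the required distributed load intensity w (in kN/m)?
Model: a simply supported beam carrying a uniformly distributed load w over its whole span, so delta = (5·w·L^4) / (384·E·I).
Solve for w: w = (384·delta·E·I) / (5·L^4).
Convert to SI units:
  E = 66 GPa = 6.6 × 10¹⁰ Pa
  delta = 32.63 mm = 0.03263 m
Substitute:
  w = (384 × 0.03263 × (6.6 × 10¹⁰) × 0.00091) / (5 × 9.7^4)
  w = 17000 N/m
Convert: w = 17000 N/m = 17 kN/m
Final answer: w = 17 kN/m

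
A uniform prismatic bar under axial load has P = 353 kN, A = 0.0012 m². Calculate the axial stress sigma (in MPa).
Model: a uniform prismatic bar under axial load, so sigma = P / A.
Convert to SI units:
  P = 353 kN = 353000 N
Substitute:
  sigma = 353000 / 0.0012
  sigma = 2.942 × 10⁸ Pa
Convert: sigma = 2.942 × 10⁸ Pa = 294.2 MPa
Final answer: sigma = 294.2 MPa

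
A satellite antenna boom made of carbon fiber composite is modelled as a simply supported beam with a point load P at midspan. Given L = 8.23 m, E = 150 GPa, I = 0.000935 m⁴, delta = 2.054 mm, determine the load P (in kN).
Model: a simply supported beam with a point load P at midspan, so delta = (P·L^3) / (48·E·I).
Solve for P: P = (48·delta·E·I) / L^3.
Convert to SI units:
  E = 150 GPa = 1.5 × 10¹¹ Pa
  delta = 2.054 mm = 0.002054 m
Substitute:
  P = (48 × 0.002054 × (1.5 × 10¹¹) × 0.000935) / 8.23^3
  P = 24810 N
Convert: P = 24810 N = 24.81 kN
Final answer: P = 24.81 kN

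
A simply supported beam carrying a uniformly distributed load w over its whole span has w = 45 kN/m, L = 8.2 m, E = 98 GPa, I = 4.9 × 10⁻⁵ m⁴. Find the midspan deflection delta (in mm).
Model: a simply supported beam carrying a uniformly distributed load w over its whole span, so delta = (5·w·L^4) / (384·E·I).
Convert to SI units:
  w = 45 kN/m = 45000 N/m
  E = 98 GPa = 9.8 × 10¹⁰ Pa
Substitute:
  delta = (5 × 45000 × 8.2^4) / (384 × (9.8 × 10¹⁰) × (4.9 × 10⁻⁵))
  delta = 0.5517 m
Convert: delta = 0.5517 m = 551.7 mm
Final answer: delta = 551.7 mm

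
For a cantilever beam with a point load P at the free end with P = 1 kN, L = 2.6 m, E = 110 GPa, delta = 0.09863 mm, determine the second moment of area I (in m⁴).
Model: a cantilever beam with a point load P at the free end, so delta = (P·L^3) / (3·E·I).
Solve for I: I = (P·L^3) / (3·delta·E).
Convert to SI units:
  P = 1 kN = 1000 N
  E = 110 GPa = 1.1 × 10¹¹ Pa
  delta = 0.09863 mm = 9.863 × 10⁻⁵ m
Substitute:
  I = (1000 × 2.6^3) / (3 × (9.863 × 10⁻⁵) × (1.1 × 10¹¹))
  I = 0.00054 m⁴
Final answer: I = 0.00054 m⁴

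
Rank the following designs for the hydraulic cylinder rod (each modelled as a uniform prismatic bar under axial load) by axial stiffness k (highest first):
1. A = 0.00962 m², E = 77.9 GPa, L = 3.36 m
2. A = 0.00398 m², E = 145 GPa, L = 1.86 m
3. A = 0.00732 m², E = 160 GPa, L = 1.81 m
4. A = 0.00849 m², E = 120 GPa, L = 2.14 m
Model: a uniform prismatic bar under axial load, so k = (A·E) / L (SI units).
  Case 1: k = (0.00962 × (7.79 × 10¹⁰)) / 3.36 = 2.23 × 10⁸ N/m = 223 MN/m
  Case 2: k = (0.00398 × (1.45 × 10¹¹)) / 1.86 = 3.103 × 10⁸ N/m = 310.3 MN/m
  Case 3: k = (0.00732 × (1.6 × 10¹¹)) / 1.81 = 6.471 × 10⁸ N/m = 647.1 MN/m
  Case 4: k = (0.00849 × (1.2 × 10¹¹)) / 2.14 = 4.761 × 10⁸ N/m = 476.1 MN/m
Ordering: 647.1 MN/m (case 3) > 476.1 MN/m (case 4) > 310.3 MN/m (case 2) > 223 MN/m (case 1)
Final answer: 3, 4, 2, 1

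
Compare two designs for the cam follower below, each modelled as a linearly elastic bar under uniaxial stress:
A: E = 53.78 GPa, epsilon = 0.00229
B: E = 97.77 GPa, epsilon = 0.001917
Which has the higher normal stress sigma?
Model: a linearly elastic bar under uniaxial stress, so sigma = E·epsilon (SI units).
  A: sigma = (5.378 × 10¹⁰) × 0.00229 = 1.232 × 10⁸ Pa = 123.2 MPa
  B: sigma = (9.777 × 10¹⁰) × 0.001917 = 1.874 × 10⁸ Pa = 187.4 MPa
187.4 MPa > 123.2 MPa, so B is larger.
Final answer: B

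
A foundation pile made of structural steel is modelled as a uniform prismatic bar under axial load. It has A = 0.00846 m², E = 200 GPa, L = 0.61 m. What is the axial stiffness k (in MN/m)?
Model: a uniform prismatic bar under axial load, so k = (A·E) / L.
Convert to SI units:
  E = 200 GPa = 2 × 10¹¹ Pa
Substitute:
  k = (0.00846 × (2 × 10¹¹)) / 0.61
  k = 2.774 × 10⁹ N/m
Convert: k = 2.774 × 10⁹ N/m = 2774 MN/m
Final answer: k = 2774 MN/m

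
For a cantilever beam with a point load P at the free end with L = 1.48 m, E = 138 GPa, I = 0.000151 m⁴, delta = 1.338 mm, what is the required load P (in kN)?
Model: a cantilever beam with a point load P at the free end, so delta = (P·L^3) / (3·E·I).
Solve for P: P = (3·delta·E·I) / L^3.
Convert to SI units:
  E = 138 GPa = 1.38 × 10¹¹ Pa
  delta = 1.338 mm = 0.001338 m
Substitute:
  P = (3 × 0.001338 × (1.38 × 10¹¹) × 0.000151) / 1.48^3
  P = 25800 N
Convert: P = 25800 N = 25.8 kN
Final answer: P = 25.8 kN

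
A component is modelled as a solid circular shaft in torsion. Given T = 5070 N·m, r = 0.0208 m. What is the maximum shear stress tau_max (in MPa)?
Model: a solid circular shaft in torsion, so tau_max = (2·T) / (π·r^3).
Substitute:
  tau_max = (2 × 5070) / (π × 0.0208^3)
  tau_max = 3.587 × 10⁸ Pa
Convert: tau_max = 3.587 × 10⁸ Pa = 358.7 MPa
Final answer: tau_max = 358.7 MPa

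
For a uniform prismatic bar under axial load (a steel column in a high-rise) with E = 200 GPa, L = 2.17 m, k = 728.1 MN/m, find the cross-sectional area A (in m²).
Model: a uniform prismatic bar under axial load, so k = (A·E) / L.
Solve for A: A = (k·L) / E.
Convert to SI units:
  E = 200 GPa = 2 × 10¹¹ Pa
  k = 728.1 MN/m = 7.281 × 10⁸ N/m
Substitute:
  A = ((7.281 × 10⁸) × 2.17) / (2 × 10¹¹)
  A = 0.0079 m²
Final answer: A = 0.0079 m²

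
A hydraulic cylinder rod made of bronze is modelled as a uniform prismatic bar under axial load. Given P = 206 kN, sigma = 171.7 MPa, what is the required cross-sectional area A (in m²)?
Model: a uniform prismatic bar under axial load, so sigma = P / A.
Solve for A: A = P / sigma.
Convert to SI units:
  P = 206 kN = 206000 N
  sigma = 171.7 MPa = 1.717 × 10⁸ Pa
Substitute:
  A = 206000 / (1.717 × 10⁸)
  A = 0.0012 m²
Final answer: A = 0.0012 m²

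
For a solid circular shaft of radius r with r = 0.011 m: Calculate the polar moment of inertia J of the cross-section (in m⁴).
Model: a solid circular shaft of radius r, so J = (π·r^4) / 2.
Substitute:
  J = (π × 0.011^4) / 2
  J = 2.3 × 10⁻⁸ m⁴
Final answer: J = 2.3 × 10⁻⁸ m⁴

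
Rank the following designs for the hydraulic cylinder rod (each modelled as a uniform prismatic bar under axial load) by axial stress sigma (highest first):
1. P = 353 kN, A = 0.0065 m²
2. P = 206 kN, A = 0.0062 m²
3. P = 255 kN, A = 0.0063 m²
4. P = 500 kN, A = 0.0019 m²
Model: a uniform prismatic bar under axial load, so sigma = P / A (SI units).
  Case 1: sigma = 353000 / 0.0065 = 5.431 × 10⁷ Pa = 54.31 MPa
  Case 2: sigma = 206000 / 0.0062 = 3.323 × 10⁷ Pa = 33.23 MPa
  Case 3: sigma = 255000 / 0.0063 = 4.048 × 10⁷ Pa = 40.48 MPa
  Case 4: sigma = 500000 / 0.0019 = 2.632 × 10⁸ Pa = 263.2 MPa
Ordering: 263.2 MPa (case 4) > 54.31 MPa (case 1) > 40.48 MPa (case 3) > 33.23 MPa (case 2)
Final answer: 4, 1, 3, 2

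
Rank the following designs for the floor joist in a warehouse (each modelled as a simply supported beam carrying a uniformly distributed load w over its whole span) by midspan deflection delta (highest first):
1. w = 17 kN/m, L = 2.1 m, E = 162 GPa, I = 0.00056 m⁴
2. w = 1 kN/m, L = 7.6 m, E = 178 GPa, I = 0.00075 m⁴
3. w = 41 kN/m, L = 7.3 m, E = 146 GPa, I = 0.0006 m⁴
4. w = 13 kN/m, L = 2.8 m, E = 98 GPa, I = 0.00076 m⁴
Model: a simply supported beam carrying a uniformly distributed load w over its whole span, so delta = (5·w·L^4) / (384·E·I) (SI units).
  Case 1: delta = (5 × 17000 × 2.1^4) / (384 × (1.62 × 10¹¹) × 0.00056) = 4.745 × 10⁻⁵ m = 0.04745 mm
  Case 2: delta = (5 × 1000 × 7.6^4) / (384 × (1.78 × 10¹¹) × 0.00075) = 0.0003254 m = 0.3254 mm
  Case 3: delta = (5 × 41000 × 7.3^4) / (384 × (1.46 × 10¹¹) × 0.0006) = 0.01731 m = 17.31 mm
  Case 4: delta = (5 × 13000 × 2.8^4) / (384 × (9.8 × 10¹⁰) × 0.00076) = 0.0001397 m = 0.1397 mm
Ordering: 17.31 mm (case 3) > 0.3254 mm (case 2) > 0.1397 mm (case 4) > 0.04745 mm (case 1)
Final answer: 3, 2, 4, 1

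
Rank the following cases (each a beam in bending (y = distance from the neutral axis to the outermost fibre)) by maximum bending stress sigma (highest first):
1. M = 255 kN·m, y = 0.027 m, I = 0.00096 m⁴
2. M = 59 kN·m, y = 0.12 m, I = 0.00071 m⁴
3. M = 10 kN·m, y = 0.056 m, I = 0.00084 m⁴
Model: a beam in bending (y = distance from the neutral axis to the outermost fibre), so sigma = (M·y) / I (SI units).
  Case 1: sigma = (255000 × 0.027) / 0.00096 = 7.172 × 10⁶ Pa = 7.172 MPa
  Case 2: sigma = (59000 × 0.12) / 0.00071 = 9.972 × 10⁶ Pa = 9.972 MPa
  Case 3: sigma = (10000 × 0.056) / 0.00084 = 666700 Pa = 0.6667 MPa
Ordering: 9.972 MPa (case 2) > 7.172 MPa (case 1) > 0.6667 MPa (case 3)
Final answer: 2, 1, 3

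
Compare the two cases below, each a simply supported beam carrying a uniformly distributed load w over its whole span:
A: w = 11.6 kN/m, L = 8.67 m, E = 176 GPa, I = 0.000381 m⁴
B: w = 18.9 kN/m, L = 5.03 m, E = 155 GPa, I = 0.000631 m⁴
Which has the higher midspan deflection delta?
Model: a simply supported beam carrying a uniformly distributed load w over its whole span, so delta = (5·w·L^4) / (384·E·I) (SI units).
  A: delta = (5 × 11600 × 8.67^4) / (384 × (1.76 × 10¹¹) × 0.000381) = 0.01273 m = 12.73 mm
  B: delta = (5 × 18900 × 5.03^4) / (384 × (1.55 × 10¹¹) × 0.000631) = 0.001611 m = 1.611 mm
12.73 mm > 1.611 mm, so A is larger.
Final answer: A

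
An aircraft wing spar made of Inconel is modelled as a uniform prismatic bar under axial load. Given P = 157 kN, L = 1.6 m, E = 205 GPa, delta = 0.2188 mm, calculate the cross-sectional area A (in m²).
Model: a uniform prismatic bar under axial load, so delta = (P·L) / (A·E).
Solve for A: A = (P·L) / (delta·E).
Convert to SI units:
  P = 157 kN = 157000 N
  E = 205 GPa = 2.05 × 10¹¹ Pa
  delta = 0.2188 mm = 0.0002188 m
Substitute:
  A = (157000 × 1.6) / (0.0002188 × (2.05 × 10¹¹))
  A = 0.0056 m²
Final answer: A = 0.0056 m²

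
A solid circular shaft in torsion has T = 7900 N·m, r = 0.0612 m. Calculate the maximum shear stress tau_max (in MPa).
Model: a solid circular shaft in torsion, so tau_max = (2·T) / (π·r^3).
Substitute:
  tau_max = (2 × 7900) / (π × 0.0612^3)
  tau_max = 2.194 × 10⁷ Pa
Convert: tau_max = 2.194 × 10⁷ Pa = 21.94 MPa
Final answer: tau_max = 21.94 MPa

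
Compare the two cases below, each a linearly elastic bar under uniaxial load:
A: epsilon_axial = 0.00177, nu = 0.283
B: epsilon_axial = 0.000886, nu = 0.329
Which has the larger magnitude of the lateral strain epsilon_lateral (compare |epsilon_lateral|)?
Model: a linearly elastic bar under uniaxial load, so epsilon_lateral = -nu·epsilon_axial (SI units).
  A: epsilon_lateral = -(0.283 × 0.00177) = -0.0005009
  B: epsilon_lateral = -(0.329 × 0.000886) = -0.0002915
|epsilon_lateral|: A = 0.0005009, B = 0.0002915, so A is larger in magnitude.
Final answer: A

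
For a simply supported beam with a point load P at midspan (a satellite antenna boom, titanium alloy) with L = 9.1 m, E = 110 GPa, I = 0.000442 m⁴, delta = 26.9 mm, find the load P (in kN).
Model: a simply supported beam with a point load P at midspan, so delta = (P·L^3) / (48·E·I).
Solve for P: P = (48·delta·E·I) / L^3.
Convert to SI units:
  E = 110 GPa = 1.1 × 10¹¹ Pa
  delta = 26.9 mm = 0.0269 m
Substitute:
  P = (48 × 0.0269 × (1.1 × 10¹¹) × 0.000442) / 9.1^3
  P = 83310 N
Convert: P = 83310 N = 83.31 kN
Final answer: P = 83.31 kN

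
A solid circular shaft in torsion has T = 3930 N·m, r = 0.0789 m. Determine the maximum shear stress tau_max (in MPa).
Model: a solid circular shaft in torsion, so tau_max = (2·T) / (π·r^3).
Substitute:
  tau_max = (2 × 3930) / (π × 0.0789^3)
  tau_max = 5.094 × 10⁶ Pa
Convert: tau_max = 5.094 × 10⁶ Pa = 5.094 MPa
Final answer: tau_max = 5.094 MPa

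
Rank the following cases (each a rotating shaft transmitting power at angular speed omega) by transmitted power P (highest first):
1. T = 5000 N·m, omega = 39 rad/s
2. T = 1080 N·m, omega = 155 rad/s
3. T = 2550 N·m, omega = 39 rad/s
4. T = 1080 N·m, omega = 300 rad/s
Model: a rotating shaft transmitting power at angular speed omega, so P = T·omega (SI units).
  Case 1: P = 5000 × 39 = 195000 W = 195 kW
  Case 2: P = 1080 × 155 = 167400 W = 167.4 kW
  Case 3: P = 2550 × 39 = 99450 W = 99.45 kW
  Case 4: P = 1080 × 300 = 324000 W = 324 kW
Ordering: 324 kW (case 4) > 195 kW (case 1) > 167.4 kW (case 2) > 99.45 kW (case 3)
Final answer: 4, 1, 2, 3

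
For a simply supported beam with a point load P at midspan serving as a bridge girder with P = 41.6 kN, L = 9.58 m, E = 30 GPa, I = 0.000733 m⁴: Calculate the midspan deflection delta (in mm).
Model: a simply supported beam with a point load P at midspan, so delta = (P·L^3) / (48·E·I).
Convert to SI units:
  P = 41.6 kN = 41600 N
  E = 30 GPa = 3 × 10¹⁰ Pa
Substitute:
  delta = (41600 × 9.58^3) / (48 × (3 × 10¹⁰) × 0.000733)
  delta = 0.03465 m
Convert: delta = 0.03465 m = 34.65 mm
Final answer: delta = 34.65 mm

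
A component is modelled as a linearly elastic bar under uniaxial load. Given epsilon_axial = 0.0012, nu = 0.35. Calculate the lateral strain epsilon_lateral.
Model: a linearly elastic bar under uniaxial load, so epsilon_lateral = -nu·epsilon_axial.
Substitute:
  epsilon_lateral = -(0.35 × 0.0012)
  epsilon_lateral = -0.00042
Final answer: epsilon_lateral = -0.00042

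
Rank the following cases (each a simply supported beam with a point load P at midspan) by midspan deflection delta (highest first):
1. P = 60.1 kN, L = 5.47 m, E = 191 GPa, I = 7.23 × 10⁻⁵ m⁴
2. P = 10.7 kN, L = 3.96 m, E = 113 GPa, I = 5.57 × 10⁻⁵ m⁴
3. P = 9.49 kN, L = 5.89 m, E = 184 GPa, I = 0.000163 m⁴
Model: a simply supported beam with a point load P at midspan, so delta = (P·L^3) / (48·E·I) (SI units).
  Case 1: delta = (60100 × 5.47^3) / (48 × (1.91 × 10¹¹) × (7.23 × 10⁻⁵)) = 0.01484 m = 14.84 mm
  Case 2: delta = (10700 × 3.96^3) / (48 × (1.13 × 10¹¹) × (5.57 × 10⁻⁵)) = 0.002199 m = 2.199 mm
  Case 3: delta = (9490 × 5.89^3) / (48 × (1.84 × 10¹¹) × 0.000163) = 0.001347 m = 1.347 mm
Ordering: 14.84 mm (case 1) > 2.199 mm (case 2) > 1.347 mm (case 3)
Final answer: 1, 2, 3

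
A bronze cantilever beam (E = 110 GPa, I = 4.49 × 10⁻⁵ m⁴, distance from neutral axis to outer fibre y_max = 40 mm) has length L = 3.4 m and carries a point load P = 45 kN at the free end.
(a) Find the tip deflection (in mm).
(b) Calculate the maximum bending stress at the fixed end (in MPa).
(a) Tip deflection of a cantilever with an end point load: δ = P·L^3 / (3·E·I). Convert P = 45 kN = 45000 N, E = 110 GPa = 1.1 × 10¹¹ Pa.
  δ = (45000 × 3.4^3) / (3 × (1.1 × 10¹¹) × (4.49 × 10⁻⁵)) = 0.1194 m = 119.4 mm
(b) Maximum bending moment at the fixed end: M = P·L = 45000 × 3.4 = 153000 N·m. Convert y_max = 40 mm = 0.04 m.
  σ = M·y_max / I = (153000 × 0.04) / (4.49 × 10⁻⁵) = 1.363 × 10⁸ Pa = 136.3 MPa
Final answer: (a) δ = 119.4 mm, (b) σ = 136.3 MPa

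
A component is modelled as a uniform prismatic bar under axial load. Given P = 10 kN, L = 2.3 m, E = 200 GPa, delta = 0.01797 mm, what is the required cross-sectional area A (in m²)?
Model: a uniform prismatic bar under axial load, so delta = (P·L) / (A·E).
Solve for A: A = (P·L) / (delta·E).
Convert to SI units:
  P = 10 kN = 10000 N
  E = 200 GPa = 2 × 10¹¹ Pa
  delta = 0.01797 mm = 1.797 × 10⁻⁵ m
Substitute:
  A = (10000 × 2.3) / ((1.797 × 10⁻⁵) × (2 × 10¹¹))
  A = 0.0064 m²
Final answer: A = 0.0064 m²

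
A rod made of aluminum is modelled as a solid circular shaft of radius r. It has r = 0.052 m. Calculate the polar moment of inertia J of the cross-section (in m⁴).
Model: a solid circular shaft of radius r, so J = (π·r^4) / 2.
Substitute:
  J = (π × 0.052^4) / 2
  J = 1.149 × 10⁻⁵ m⁴
Final answer: J = 1.149 × 10⁻⁵ m⁴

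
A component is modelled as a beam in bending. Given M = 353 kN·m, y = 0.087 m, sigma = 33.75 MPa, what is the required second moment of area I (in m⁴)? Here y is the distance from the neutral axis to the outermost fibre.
Model: a beam in bending, so sigma = (M·y) / I.
Solve for I: I = (M·y) / sigma.
Convert to SI units:
  M = 353 kN·m = 353000 N·m
  sigma = 33.75 MPa = 3.375 × 10⁷ Pa
Substitute:
  I = (353000 × 0.087) / (3.375 × 10⁷)
  I = 0.00091 m⁴
Final answer: I = 0.00091 m⁴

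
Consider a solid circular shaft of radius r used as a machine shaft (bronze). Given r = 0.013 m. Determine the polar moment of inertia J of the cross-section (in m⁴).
Model: a solid circular shaft of radius r, so J = (π·r^4) / 2.
Substitute:
  J = (π × 0.013^4) / 2
  J = 4.486 × 10⁻⁸ m⁴
Final answer: J = 4.486 × 10⁻⁸ m⁴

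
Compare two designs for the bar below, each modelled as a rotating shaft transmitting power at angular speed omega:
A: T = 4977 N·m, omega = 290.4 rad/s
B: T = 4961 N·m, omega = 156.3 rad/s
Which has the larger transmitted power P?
Model: a rotating shaft transmitting power at angular speed omega, so P = T·omega (SI units).
  A: P = 4977 × 290.4 = 1.445 × 10⁶ W = 1445 kW
  B: P = 4961 × 156.3 = 775400 W = 775.4 kW
1445 kW > 775.4 kW, so A is larger.
Final answer: A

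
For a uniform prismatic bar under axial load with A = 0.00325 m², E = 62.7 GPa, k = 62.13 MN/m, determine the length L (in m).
Model: a uniform prismatic bar under axial load, so k = (A·E) / L.
Solve for L: L = (A·E) / k.
Convert to SI units:
  E = 62.7 GPa = 6.27 × 10¹⁰ Pa
  k = 62.13 MN/m = 6.213 × 10⁷ N/m
Substitute:
  L = (0.00325 × (6.27 × 10¹⁰)) / (6.213 × 10⁷)
  L = 3.28 m
Final answer: L = 3.28 m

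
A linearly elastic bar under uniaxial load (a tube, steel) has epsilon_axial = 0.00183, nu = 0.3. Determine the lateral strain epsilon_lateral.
Model: a linearly elastic bar under uniaxial load, so epsilon_lateral = -nu·epsilon_axial.
Substitute:
  epsilon_lateral = -(0.3 × 0.00183)
  epsilon_lateral = -0.000549
Final answer: epsilon_lateral = -0.000549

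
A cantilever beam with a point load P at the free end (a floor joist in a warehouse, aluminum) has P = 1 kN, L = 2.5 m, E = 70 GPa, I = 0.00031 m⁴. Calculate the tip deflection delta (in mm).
Model: a cantilever beam with a point load P at the free end, so delta = (P·L^3) / (3·E·I).
Convert to SI units:
  P = 1 kN = 1000 N
  E = 70 GPa = 7 × 10¹⁰ Pa
Substitute:
  delta = (1000 × 2.5^3) / (3 × (7 × 10¹⁰) × 0.00031)
  delta = 0.00024 m
Convert: delta = 0.00024 m = 0.24 mm
Final answer: delta = 0.24 mm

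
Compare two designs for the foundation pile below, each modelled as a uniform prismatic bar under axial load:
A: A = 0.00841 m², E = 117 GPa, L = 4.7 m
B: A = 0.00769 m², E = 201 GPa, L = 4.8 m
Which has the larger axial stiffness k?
Model: a uniform prismatic bar under axial load, so k = (A·E) / L (SI units).
  A: k = (0.00841 × (1.17 × 10¹¹)) / 4.7 = 2.094 × 10⁸ N/m = 209.4 MN/m
  B: k = (0.00769 × (2.01 × 10¹¹)) / 4.8 = 3.22 × 10⁸ N/m = 322 MN/m
322 MN/m > 209.4 MN/m, so B is larger.
Final answer: B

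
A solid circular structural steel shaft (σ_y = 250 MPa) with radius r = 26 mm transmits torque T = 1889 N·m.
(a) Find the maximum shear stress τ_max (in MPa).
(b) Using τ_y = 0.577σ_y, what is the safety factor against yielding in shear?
(a) For a solid circular shaft, τ_max = T·r/J with J = π·r^4/2, i.e. τ_max = 2·T / (π·r^3). Convert r = 26 mm = 0.026 m.
  τ_max = (2 × 1889) / (π × 0.026^3) = 6.842 × 10⁷ Pa = 68.42 MPa
(b) τ_y = 0.577 × 250 = 144.25 MPa
  SF = τ_y/τ_max = 144.25 / 68.42 = 2.108
Final answer: (a) τ_max = 68.42 MPa, (b) SF = 2.108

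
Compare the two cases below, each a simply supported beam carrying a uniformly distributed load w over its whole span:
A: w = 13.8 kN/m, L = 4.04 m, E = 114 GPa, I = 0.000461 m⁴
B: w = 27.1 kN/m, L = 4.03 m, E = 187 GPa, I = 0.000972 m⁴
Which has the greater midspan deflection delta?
Model: a simply supported beam carrying a uniformly distributed load w over its whole span, so delta = (5·w·L^4) / (384·E·I) (SI units).
  A: delta = (5 × 13800 × 4.04^4) / (384 × (1.14 × 10¹¹) × 0.000461) = 0.0009108 m = 0.9108 mm
  B: delta = (5 × 27100 × 4.03^4) / (384 × (1.87 × 10¹¹) × 0.000972) = 0.0005121 m = 0.5121 mm
0.9108 mm > 0.5121 mm, so A is larger.
Final answer: A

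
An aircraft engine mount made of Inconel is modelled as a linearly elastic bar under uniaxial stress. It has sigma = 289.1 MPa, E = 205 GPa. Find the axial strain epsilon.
Model: a linearly elastic bar under uniaxial stress, so epsilon = sigma / E.
Convert to SI units:
  sigma = 289.1 MPa = 2.891 × 10⁸ Pa
  E = 205 GPa = 2.05 × 10¹¹ Pa
Substitute:
  epsilon = (2.891 × 10⁸) / (2.05 × 10¹¹)
  epsilon = 0.00141
Final answer: epsilon = 0.00141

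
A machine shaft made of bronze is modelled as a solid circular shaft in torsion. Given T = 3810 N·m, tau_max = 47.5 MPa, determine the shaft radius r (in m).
Model: a solid circular shaft in torsion, so tau_max = (2·T) / (π·r^3).
Solve for r: r = ((2·T) / (π·tau_max))^(1/3).
Convert to SI units:
  tau_max = 47.5 MPa = 4.75 × 10⁷ Pa
Substitute:
  r = ((2 × 3810) / (π × (4.75 × 10⁷)))^(1/3)
  r = 0.0371 m
Final answer: r = 0.0371 m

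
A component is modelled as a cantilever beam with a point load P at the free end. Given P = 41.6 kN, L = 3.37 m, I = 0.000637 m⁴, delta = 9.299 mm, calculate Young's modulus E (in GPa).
Model: a cantilever beam with a point load P at the free end, so delta = (P·L^3) / (3·E·I).
Solve for E: E = (P·L^3) / (3·delta·I).
Convert to SI units:
  P = 41.6 kN = 41600 N
  delta = 9.299 mm = 0.009299 m
Substitute:
  E = (41600 × 3.37^3) / (3 × 0.009299 × 0.000637)
  E = 8.96 × 10¹⁰ Pa
Convert: E = 8.96 × 10¹⁰ Pa = 89.6 GPa
Final answer: E = 89.6 GPa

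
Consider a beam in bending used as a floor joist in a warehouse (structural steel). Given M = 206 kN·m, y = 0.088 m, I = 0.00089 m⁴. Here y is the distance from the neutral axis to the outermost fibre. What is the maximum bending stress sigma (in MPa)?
Model: a beam in bending, so sigma = (M·y) / I.
Convert to SI units:
  M = 206 kN·m = 206000 N·m
Substitute:
  sigma = (206000 × 0.088) / 0.00089
  sigma = 2.037 × 10⁷ Pa
Convert: sigma = 2.037 × 10⁷ Pa = 20.37 MPa
Final answer: sigma = 20.37 MPa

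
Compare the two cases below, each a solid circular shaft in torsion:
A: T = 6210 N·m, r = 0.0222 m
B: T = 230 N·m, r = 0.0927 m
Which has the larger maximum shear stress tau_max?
Model: a solid circular shaft in torsion, so tau_max = (2·T) / (π·r^3) (SI units).
  A: tau_max = (2 × 6210) / (π × 0.0222^3) = 3.613 × 10⁸ Pa = 361.3 MPa
  B: tau_max = (2 × 230) / (π × 0.0927^3) = 183800 Pa = 0.1838 MPa
361.3 MPa > 0.1838 MPa, so A is larger.
Final answer: A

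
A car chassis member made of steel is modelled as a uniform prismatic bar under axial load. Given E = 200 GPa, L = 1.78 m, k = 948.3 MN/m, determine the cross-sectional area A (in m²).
Model: a uniform prismatic bar under axial load, so k = (A·E) / L.
Solve for A: A = (k·L) / E.
Convert to SI units:
  E = 200 GPa = 2 × 10¹¹ Pa
  k = 948.3 MN/m = 9.483 × 10⁸ N/m
Substitute:
  A = ((9.483 × 10⁸) × 1.78) / (2 × 10¹¹)
  A = 0.00844 m²
Final answer: A = 0.00844 m²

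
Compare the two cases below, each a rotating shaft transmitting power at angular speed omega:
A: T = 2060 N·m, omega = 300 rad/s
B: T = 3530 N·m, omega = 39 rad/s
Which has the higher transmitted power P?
Model: a rotating shaft transmitting power at angular speed omega, so P = T·omega (SI units).
  A: P = 2060 × 300 = 618000 W = 618 kW
  B: P = 3530 × 39 = 137700 W = 137.7 kW
618 kW > 137.7 kW, so A is larger.
Final answer: A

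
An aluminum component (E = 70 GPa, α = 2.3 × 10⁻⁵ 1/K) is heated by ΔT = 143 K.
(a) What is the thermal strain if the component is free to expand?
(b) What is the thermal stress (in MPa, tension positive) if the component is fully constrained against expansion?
(a) Free thermal strain ε_th = α·ΔT = (2.3 × 10⁻⁵) × 143 = 0.003289
(b) Fully constrained, the expansion is suppressed, so σ = -E·α·ΔT. Convert E = 70 GPa = 7 × 10¹⁰ Pa.
  σ = -(7 × 10¹⁰) × (2.3 × 10⁻⁵) × 143 = -2.302 × 10⁸ Pa = -230.2 MPa (compressive)
Final answer: (a) ε_th = 0.003289, (b) σ = -230.2 MPa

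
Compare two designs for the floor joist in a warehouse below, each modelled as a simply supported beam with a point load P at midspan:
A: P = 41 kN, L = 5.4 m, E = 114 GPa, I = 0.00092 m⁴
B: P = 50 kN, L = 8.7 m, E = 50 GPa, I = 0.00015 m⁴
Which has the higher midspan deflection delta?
Model: a simply supported beam with a point load P at midspan, so delta = (P·L^3) / (48·E·I) (SI units).
  A: delta = (41000 × 5.4^3) / (48 × (1.14 × 10¹¹) × 0.00092) = 0.001282 m = 1.282 mm
  B: delta = (50000 × 8.7^3) / (48 × (5 × 10¹⁰) × 0.00015) = 0.09146 m = 91.46 mm
91.46 mm > 1.282 mm, so B is larger.
Final answer: B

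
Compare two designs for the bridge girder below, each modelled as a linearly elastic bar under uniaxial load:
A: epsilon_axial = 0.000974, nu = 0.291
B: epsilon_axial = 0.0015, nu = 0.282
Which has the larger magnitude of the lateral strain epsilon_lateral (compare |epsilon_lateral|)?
Model: a linearly elastic bar under uniaxial load, so epsilon_lateral = -nu·epsilon_axial (SI units).
  A: epsilon_lateral = -(0.291 × 0.000974) = -0.0002834
  B: epsilon_lateral = -(0.282 × 0.0015) = -0.000423
|epsilon_lateral|: A = 0.0002834, B = 0.000423, so B is larger in magnitude.
Final answer: B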